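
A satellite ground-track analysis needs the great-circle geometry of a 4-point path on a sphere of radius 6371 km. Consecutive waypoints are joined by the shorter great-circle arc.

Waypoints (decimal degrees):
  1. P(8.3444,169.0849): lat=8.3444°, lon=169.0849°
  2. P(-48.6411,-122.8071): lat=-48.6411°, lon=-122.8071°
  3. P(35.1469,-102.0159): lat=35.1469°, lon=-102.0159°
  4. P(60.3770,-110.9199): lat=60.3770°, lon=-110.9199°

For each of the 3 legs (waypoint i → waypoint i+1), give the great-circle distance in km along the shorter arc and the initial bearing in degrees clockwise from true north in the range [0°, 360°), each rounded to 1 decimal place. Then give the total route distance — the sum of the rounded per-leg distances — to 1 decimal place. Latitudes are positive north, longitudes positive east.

Leg 1: dist=9145.9 km, bearing=141.8°
Leg 2: dist=9541.9 km, bearing=16.9°
Leg 3: dist=2877.4 km, bearing=349.9°
Total: 21565.2 km

Leg 1: φ1=0.1456373, φ2=-0.8489473, Δφ=-0.9945846, Δλ=-5.0944765 rad; a=sin²(Δφ/2)+cosφ1·cosφ2·sin²(Δλ/2)=0.4325802476; c=2·atan2(√a, √(1-a))=1.435544841; dist=6371·c=9145.856 ≈ 9145.9 km; running total=9145.9 km
Leg 1 bearing: y=sinΔλ·cosφ2=0.61312412, x=cosφ1·sinφ2-sinφ1·cosφ2·cosΔλ=-0.77839393; θ=atan2(y, x)=141.7733° ≈ 141.8°
Leg 2: φ1=-0.8489473, φ2=0.6134291, Δφ=1.4623765, Δλ=0.3628749 rad; a=sin²(Δφ/2)+cosφ1·cosφ2·sin²(Δλ/2)=0.4634883466; c=2·atan2(√a, √(1-a))=1.497707966; dist=6371·c=9541.897 ≈ 9541.9 km; running total=18687.8 km
Leg 2 bearing: y=sinΔλ·cosφ2=0.29024602, x=cosφ1·sinφ2-sinφ1·cosφ2·cosΔλ=0.95416185; θ=atan2(y, x)=16.9192° ≈ 16.9°
Leg 3: φ1=0.6134291, φ2=1.0537774, Δφ=0.4403483, Δλ=-0.1554041 rad; a=sin²(Δφ/2)+cosφ1·cosφ2·sin²(Δλ/2)=0.0501336971; c=2·atan2(√a, √(1-a))=0.451639868; dist=6371·c=2877.398 ≈ 2877.4 km; running total=21565.2 km
Leg 3 bearing: y=sinΔλ·cosφ2=-0.07650602, x=cosφ1·sinφ2-sinφ1·cosφ2·cosΔλ=0.42968368; θ=atan2(y, x)=-10.0958° <0 so +360° → 349.9042° ≈ 349.9°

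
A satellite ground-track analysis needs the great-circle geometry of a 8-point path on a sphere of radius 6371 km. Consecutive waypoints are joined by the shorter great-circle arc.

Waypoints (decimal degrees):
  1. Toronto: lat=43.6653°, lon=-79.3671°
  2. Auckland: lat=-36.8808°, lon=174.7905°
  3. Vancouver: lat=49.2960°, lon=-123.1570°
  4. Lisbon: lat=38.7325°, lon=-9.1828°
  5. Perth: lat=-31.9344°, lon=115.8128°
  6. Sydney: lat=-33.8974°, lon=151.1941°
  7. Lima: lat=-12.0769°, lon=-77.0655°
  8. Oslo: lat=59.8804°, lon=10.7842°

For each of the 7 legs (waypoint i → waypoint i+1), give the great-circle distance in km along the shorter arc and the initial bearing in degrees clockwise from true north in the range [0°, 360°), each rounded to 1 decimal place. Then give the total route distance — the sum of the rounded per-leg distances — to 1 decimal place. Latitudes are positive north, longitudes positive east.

Leg 1: φ1=0.7621033, φ2=-0.6436914, Δφ=-1.4057946, Δλ=4.4358869 rad; a=sin²(Δφ/2)+cosφ1·cosφ2·sin²(Δλ/2)=0.7861660454; c=2·atan2(√a, √(1-a))=2.180143306; dist=6371·c=13889.693 ≈ 13889.7 km; running total=13889.7 km
Leg 1 bearing: y=sinΔλ·cosφ2=-0.76950314, x=cosφ1·sinφ2-sinφ1·cosφ2·cosΔλ=-0.28337412; θ=atan2(y, x)=-110.2165° <0 so +360° → 249.7835° ≈ 249.8°
Leg 2: φ1=-0.6436914, φ2=0.8603775, Δφ=1.5040689, Δλ=-5.2001649 rad; a=sin²(Δφ/2)+cosφ1·cosφ2·sin²(Δλ/2)=0.6052462855; c=2·atan2(√a, √(1-a))=1.782875119; dist=6371·c=11358.697 ≈ 11358.7 km; running total=25248.4 km
Leg 2 bearing: y=sinΔλ·cosφ2=0.57609574, x=cosφ1·sinφ2-sinφ1·cosφ2·cosΔλ=0.78981426; θ=atan2(y, x)=36.1073° ≈ 36.1°
Leg 3: φ1=0.8603775, φ2=0.6760097, Δφ=-0.1843679, Δλ=1.9892251 rad; a=sin²(Δφ/2)+cosφ1·cosφ2·sin²(Δλ/2)=0.3661918921; c=2·atan2(√a, √(1-a))=1.299878171; dist=6371·c=8281.524 ≈ 8281.5 km; running total=33529.9 km
Leg 3 bearing: y=sinΔλ·cosφ2=0.71277734, x=cosφ1·sinφ2-sinφ1·cosφ2·cosΔλ=0.64832864; θ=atan2(y, x)=47.7109° ≈ 47.7°
Leg 4: φ1=0.6760097, φ2=-0.5573604, Δφ=-1.2333701, Δλ=2.1815848 rad; a=sin²(Δφ/2)+cosφ1·cosφ2·sin²(Δλ/2)=0.8553146019; c=2·atan2(√a, √(1-a))=2.361188438; dist=6371·c=15043.132 ≈ 15043.1 km; running total=48573.0 km
Leg 4 bearing: y=sinΔλ·cosφ2=0.69521425, x=cosφ1·sinφ2-sinφ1·cosφ2·cosΔλ=-0.10808920; θ=atan2(y, x)=98.8374° ≈ 98.8°
Leg 5: φ1=-0.5573604, φ2=-0.5916212, Δφ=-0.0342608, Δλ=0.6175202 rad; a=sin²(Δφ/2)+cosφ1·cosφ2·sin²(Δλ/2)=0.0653402194; c=2·atan2(√a, √(1-a))=0.516972386; dist=6371·c=3293.631 ≈ 3293.6 km; running total=51866.6 km
Leg 5 bearing: y=sinΔλ·cosφ2=0.48060430, x=cosφ1·sinφ2-sinφ1·cosφ2·cosΔλ=-0.11533865; θ=atan2(y, x)=103.4950° ≈ 103.5°
Leg 6: φ1=-0.5916212, φ2=-0.2107817, Δφ=0.3808396, Δλ=-3.9838816 rad; a=sin²(Δφ/2)+cosφ1·cosφ2·sin²(Δλ/2)=0.7118433451; c=2·atan2(√a, √(1-a))=2.008307845; dist=6371·c=12794.929 ≈ 12794.9 km; running total=64661.5 km
Leg 6 bearing: y=sinΔλ·cosφ2=0.72965448, x=cosφ1·sinφ2-sinφ1·cosφ2·cosΔλ=-0.53674382; θ=atan2(y, x)=126.3387° ≈ 126.3°
Leg 7: φ1=-0.2107817, φ2=1.0451101, Δφ=1.2558918, Δλ=1.5332665 rad; a=sin²(Δφ/2)+cosφ1·cosφ2·sin²(Δλ/2)=0.5812816233; c=2·atan2(√a, √(1-a))=1.734084229; dist=6371·c=11047.851 ≈ 11047.9 km; running total=75709.4 km
Leg 7 bearing: y=sinΔλ·cosφ2=0.50145331, x=cosφ1·sinφ2-sinφ1·cosφ2·cosΔλ=0.84977513; θ=atan2(y, x)=30.5449° ≈ 30.5°

Leg 1: dist=13889.7 km, bearing=249.8°
Leg 2: dist=11358.7 km, bearing=36.1°
Leg 3: dist=8281.5 km, bearing=47.7°
Leg 4: dist=15043.1 km, bearing=98.8°
Leg 5: dist=3293.6 km, bearing=103.5°
Leg 6: dist=12794.9 km, bearing=126.3°
Leg 7: dist=11047.9 km, bearing=30.5°
Total: 75709.4 km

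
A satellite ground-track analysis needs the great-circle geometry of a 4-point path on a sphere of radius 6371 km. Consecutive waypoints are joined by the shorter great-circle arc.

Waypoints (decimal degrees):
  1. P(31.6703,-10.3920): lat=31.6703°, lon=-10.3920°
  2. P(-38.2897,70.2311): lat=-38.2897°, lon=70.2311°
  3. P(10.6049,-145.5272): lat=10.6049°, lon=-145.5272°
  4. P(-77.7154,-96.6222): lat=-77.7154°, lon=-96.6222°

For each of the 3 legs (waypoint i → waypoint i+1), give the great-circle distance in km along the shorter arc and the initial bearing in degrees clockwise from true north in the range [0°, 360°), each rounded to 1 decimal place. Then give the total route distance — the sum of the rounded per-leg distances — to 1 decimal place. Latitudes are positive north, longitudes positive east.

Leg 1: dist=11397.8 km, bearing=127.5°
Leg 2: dist=15315.8 km, bearing=121.3°
Leg 3: dist=10277.5 km, bearing=170.8°
Total: 36991.1 km

Leg 1: φ1=0.5527510, φ2=-0.6682813, Δφ=-1.2210323, Δλ=1.4071385 rad; a=sin²(Δφ/2)+cosφ1·cosφ2·sin²(Δλ/2)=0.6082460072; c=2·atan2(√a, √(1-a))=1.789016156; dist=6371·c=11397.822 ≈ 11397.8 km; running total=11397.8 km
Leg 1 bearing: y=sinΔλ·cosφ2=0.77440005, x=cosφ1·sinφ2-sinφ1·cosφ2·cosΔλ=-0.59450464; θ=atan2(y, x)=127.5133° ≈ 127.5°
Leg 2: φ1=-0.6682813, φ2=0.1850904, Δφ=0.8533718, Δλ=-3.7656927 rad; a=sin²(Δφ/2)+cosφ1·cosφ2·sin²(Δλ/2)=0.8700422037; c=2·atan2(√a, √(1-a))=2.403992187; dist=6371·c=15315.834 ≈ 15315.8 km; running total=26713.6 km
Leg 2 bearing: y=sinΔλ·cosφ2=0.57438601, x=cosφ1·sinφ2-sinφ1·cosφ2·cosΔλ=-0.34979392; θ=atan2(y, x)=121.3409° ≈ 121.3°
Leg 3: φ1=0.1850904, φ2=-1.3563896, Δφ=-1.5414800, Δλ=0.8535533 rad; a=sin²(Δφ/2)+cosφ1·cosφ2·sin²(Δλ/2)=0.5211780047; c=2·atan2(√a, √(1-a))=1.613165011; dist=6371·c=10277.474 ≈ 10277.5 km; running total=36991.1 km
Leg 3 bearing: y=sinΔλ·cosφ2=0.16034621, x=cosφ1·sinφ2-sinφ1·cosφ2·cosΔλ=-0.98615164; θ=atan2(y, x)=170.7646° ≈ 170.8°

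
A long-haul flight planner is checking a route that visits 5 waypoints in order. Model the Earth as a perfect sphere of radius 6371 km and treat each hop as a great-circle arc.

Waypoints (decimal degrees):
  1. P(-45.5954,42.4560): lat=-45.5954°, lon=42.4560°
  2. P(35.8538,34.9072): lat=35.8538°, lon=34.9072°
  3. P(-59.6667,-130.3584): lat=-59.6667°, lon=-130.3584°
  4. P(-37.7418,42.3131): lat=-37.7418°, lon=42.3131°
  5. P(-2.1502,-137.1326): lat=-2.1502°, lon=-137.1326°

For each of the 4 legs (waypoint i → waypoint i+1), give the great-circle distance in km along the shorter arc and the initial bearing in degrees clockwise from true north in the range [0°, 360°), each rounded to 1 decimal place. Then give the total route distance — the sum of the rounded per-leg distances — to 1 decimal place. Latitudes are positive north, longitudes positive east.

Leg 1: dist=9088.4 km, bearing=353.8°
Leg 2: dist=17162.2 km, bearing=197.3°
Leg 3: dist=9162.8 km, bearing=174.2°
Leg 4: dist=15578.9 km, bearing=180.9°
Total: 50992.3 km

Leg 1: φ1=-0.7957899, φ2=0.6257669, Δφ=1.4215567, Δλ=-0.1317514 rad; a=sin²(Δφ/2)+cosφ1·cosφ2·sin²(Δλ/2)=0.4281144591; c=2·atan2(√a, √(1-a))=1.426525286; dist=6371·c=9088.393 ≈ 9088.4 km; running total=9088.4 km
Leg 1 bearing: y=sinΔλ·cosφ2=-0.10647772, x=cosφ1·sinφ2-sinφ1·cosφ2·cosΔλ=0.98386603; θ=atan2(y, x)=-6.1767° <0 so +360° → 353.8233° ≈ 353.8°
Leg 2: φ1=0.6257669, φ2=-1.0413804, Δφ=-1.6671472, Δλ=-2.8844289 rad; a=sin²(Δφ/2)+cosφ1·cosφ2·sin²(Δλ/2)=0.9507039743; c=2·atan2(√a, √(1-a))=2.693806747; dist=6371·c=17162.243 ≈ 17162.2 km; running total=26250.6 km
Leg 2 bearing: y=sinΔλ·cosφ2=-0.12844848, x=cosφ1·sinφ2-sinφ1·cosφ2·cosΔλ=-0.41347878; θ=atan2(y, x)=-162.7424° <0 so +360° → 197.2576° ≈ 197.3°
Leg 3: φ1=-1.0413804, φ2=-0.6587187, Δφ=0.3826617, Δλ=3.0136862 rad; a=sin²(Δφ/2)+cosφ1·cosφ2·sin²(Δλ/2)=0.4338974577; c=2·atan2(√a, √(1-a))=1.438203064; dist=6371·c=9162.792 ≈ 9162.8 km; running total=35413.4 km
Leg 3 bearing: y=sinΔλ·cosφ2=0.10086994, x=cosφ1·sinφ2-sinφ1·cosφ2·cosΔλ=-0.98607660; θ=atan2(y, x)=174.1593° ≈ 174.2°
Leg 4: φ1=-0.6587187, φ2=-0.0375281, Δφ=0.6211906, Δλ=-3.1319183 rad; a=sin²(Δφ/2)+cosφ1·cosφ2·sin²(Δλ/2)=0.8836088641; c=2·atan2(√a, √(1-a))=2.445288251; dist=6371·c=15578.931 ≈ 15578.9 km; running total=50992.3 km
Leg 4 bearing: y=sinΔλ·cosφ2=-0.00966740, x=cosφ1·sinφ2-sinφ1·cosφ2·cosΔλ=-0.64131388; θ=atan2(y, x)=-179.1364° <0 so +360° → 180.8636° ≈ 180.9°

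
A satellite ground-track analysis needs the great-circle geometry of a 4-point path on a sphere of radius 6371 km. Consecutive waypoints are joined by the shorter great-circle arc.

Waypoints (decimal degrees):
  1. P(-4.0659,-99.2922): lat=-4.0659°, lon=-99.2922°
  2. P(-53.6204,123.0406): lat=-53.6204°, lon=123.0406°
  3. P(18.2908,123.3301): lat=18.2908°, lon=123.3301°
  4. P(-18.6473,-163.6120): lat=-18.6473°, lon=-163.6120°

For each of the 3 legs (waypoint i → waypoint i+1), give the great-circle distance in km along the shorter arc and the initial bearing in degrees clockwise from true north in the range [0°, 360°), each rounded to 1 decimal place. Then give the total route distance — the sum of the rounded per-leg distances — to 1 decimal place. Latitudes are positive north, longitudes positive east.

Leg 1: φ1=-0.0709633, φ2=-0.9358525, Δφ=-0.8648892, Δλ=3.8804394 rad; a=sin²(Δφ/2)+cosφ1·cosφ2·sin²(Δλ/2)=0.6901409559; c=2·atan2(√a, √(1-a))=1.960897416; dist=6371·c=12492.877 ≈ 12492.9 km; running total=12492.9 km
Leg 1 bearing: y=sinΔλ·cosφ2=-0.39943651, x=cosφ1·sinφ2-sinφ1·cosφ2·cosΔλ=-0.83416793; θ=atan2(y, x)=-154.4128° <0 so +360° → 205.5872° ≈ 205.6°
Leg 2: φ1=-0.9358525, φ2=0.3192347, Δφ=1.2550872, Δλ=0.0050527 rad; a=sin²(Δφ/2)+cosφ1·cosφ2·sin²(Δλ/2)=0.3447582845; c=2·atan2(√a, √(1-a))=1.255094772; dist=6371·c=7996.209 ≈ 7996.2 km; running total=20489.1 km
Leg 2 bearing: y=sinΔλ·cosφ2=0.00479742, x=cosφ1·sinφ2-sinφ1·cosφ2·cosΔλ=0.95056669; θ=atan2(y, x)=0.2892° ≈ 0.3°
Leg 3: φ1=0.3192347, φ2=-0.3254568, Δφ=-0.6446915, Δλ=-5.0080844 rad; a=sin²(Δφ/2)+cosφ1·cosφ2·sin²(Δλ/2)=0.4190950138; c=2·atan2(√a, √(1-a))=1.408271806; dist=6371·c=8972.100 ≈ 8972.1 km; running total=29461.2 km
Leg 3 bearing: y=sinΔλ·cosφ2=0.90638280, x=cosφ1·sinφ2-sinφ1·cosφ2·cosΔλ=-0.39024063; θ=atan2(y, x)=113.2942° ≈ 113.3°

Leg 1: dist=12492.9 km, bearing=205.6°
Leg 2: dist=7996.2 km, bearing=0.3°
Leg 3: dist=8972.1 km, bearing=113.3°
Total: 29461.2 km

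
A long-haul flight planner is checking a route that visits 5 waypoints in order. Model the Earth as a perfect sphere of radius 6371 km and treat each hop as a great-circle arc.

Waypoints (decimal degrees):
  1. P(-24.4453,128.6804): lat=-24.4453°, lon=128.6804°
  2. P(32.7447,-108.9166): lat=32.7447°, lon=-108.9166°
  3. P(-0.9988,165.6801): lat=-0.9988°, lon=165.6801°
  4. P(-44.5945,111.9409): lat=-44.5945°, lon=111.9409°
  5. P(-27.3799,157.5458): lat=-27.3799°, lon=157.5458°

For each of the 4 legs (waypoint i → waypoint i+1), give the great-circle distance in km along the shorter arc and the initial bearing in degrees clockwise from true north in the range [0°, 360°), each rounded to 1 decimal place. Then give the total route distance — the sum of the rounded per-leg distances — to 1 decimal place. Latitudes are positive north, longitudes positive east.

Leg 1: dist=14383.8 km, bearing=66.7°
Leg 2: dist=9638.0 km, bearing=266.7°
Leg 3: dist=7152.0 km, bearing=219.6°
Leg 4: dist=4455.6 km, bearing=80.3°
Total: 35629.4 km

Leg 1: φ1=-0.4266510, φ2=0.5715028, Δφ=0.9981538, Δλ=-4.1468499 rad; a=sin²(Δφ/2)+cosφ1·cosφ2·sin²(Δλ/2)=0.8170739282; c=2·atan2(√a, √(1-a))=2.257702265; dist=6371·c=14383.821 ≈ 14383.8 km; running total=14383.8 km
Leg 1 bearing: y=sinΔλ·cosφ2=0.71013138, x=cosφ1·sinφ2-sinφ1·cosφ2·cosΔλ=0.30589202; θ=atan2(y, x)=66.6958° ≈ 66.7°
Leg 2: φ1=0.5715028, φ2=-0.0174323, Δφ=-0.5889352, Δλ=4.7926165 rad; a=sin²(Δφ/2)+cosφ1·cosφ2·sin²(Δλ/2)=0.4710163568; c=2·atan2(√a, √(1-a))=1.512796528; dist=6371·c=9638.027 ≈ 9638.0 km; running total=24021.8 km
Leg 2 bearing: y=sinΔλ·cosφ2=-0.99663205, x=cosφ1·sinφ2-sinφ1·cosφ2·cosΔλ=-0.05800311; θ=atan2(y, x)=-93.3308° <0 so +360° → 266.6692° ≈ 266.7°
Leg 3: φ1=-0.0174323, φ2=-0.7783209, Δφ=-0.7608885, Δλ=-0.9379260 rad; a=sin²(Δφ/2)+cosφ1·cosφ2·sin²(Δλ/2)=0.2833248325; c=2·atan2(√a, √(1-a))=1.122589326; dist=6371·c=7152.017 ≈ 7152.0 km; running total=31173.8 km
Leg 3 bearing: y=sinΔλ·cosφ2=-0.57418454, x=cosφ1·sinφ2-sinφ1·cosφ2·cosΔλ=-0.69463631; θ=atan2(y, x)=-140.4230° <0 so +360° → 219.5770° ≈ 219.6°
Leg 4: φ1=-0.7783209, φ2=-0.4778694, Δφ=0.3004514, Δλ=0.7959557 rad; a=sin²(Δφ/2)+cosφ1·cosφ2·sin²(Δλ/2)=0.1173726340; c=2·atan2(√a, √(1-a))=0.699359375; dist=6371·c=4455.619 ≈ 4455.6 km; running total=35629.4 km
Leg 4 bearing: y=sinΔλ·cosφ2=0.63448828, x=cosφ1·sinφ2-sinφ1·cosφ2·cosΔλ=0.10867301; θ=atan2(y, x)=80.2809° ≈ 80.3°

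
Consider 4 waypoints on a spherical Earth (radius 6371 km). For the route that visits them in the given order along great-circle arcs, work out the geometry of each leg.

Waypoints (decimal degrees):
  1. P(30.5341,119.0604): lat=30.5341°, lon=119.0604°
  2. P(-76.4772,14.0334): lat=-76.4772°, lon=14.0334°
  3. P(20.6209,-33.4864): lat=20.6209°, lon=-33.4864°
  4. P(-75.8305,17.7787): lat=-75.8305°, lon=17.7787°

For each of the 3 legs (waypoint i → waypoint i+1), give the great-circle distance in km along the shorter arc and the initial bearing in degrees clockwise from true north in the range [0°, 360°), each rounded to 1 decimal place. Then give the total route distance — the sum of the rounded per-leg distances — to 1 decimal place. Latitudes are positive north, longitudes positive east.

Leg 1: φ1=0.5329206, φ2=-1.3347789, Δφ=-1.8676995, Δλ=-1.8330670 rad; a=sin²(Δφ/2)+cosφ1·cosφ2·sin²(Δλ/2)=0.7730928713; c=2·atan2(√a, √(1-a))=2.148600324; dist=6371·c=13688.733 ≈ 13688.7 km; running total=13688.7 km
Leg 1 bearing: y=sinΔλ·cosφ2=-0.22583610, x=cosφ1·sinφ2-sinφ1·cosφ2·cosΔλ=-0.80664688; θ=atan2(y, x)=-164.3594° <0 so +360° → 195.6406° ≈ 195.6°
Leg 2: φ1=-1.3347789, φ2=0.3599026, Δφ=1.6946815, Δλ=-0.8293770 rad; a=sin²(Δφ/2)+cosφ1·cosφ2·sin²(Δλ/2)=0.5973108592; c=2·atan2(√a, √(1-a))=1.766668106; dist=6371·c=11255.443 ≈ 11255.4 km; running total=24944.1 km
Leg 2 bearing: y=sinΔλ·cosφ2=-0.69025928, x=cosφ1·sinφ2-sinφ1·cosφ2·cosΔλ=0.69689634; θ=atan2(y, x)=-44.7259° <0 so +360° → 315.2741° ≈ 315.3°
Leg 3: φ1=0.3599026, φ2=-1.3234919, Δφ=-1.6833945, Δλ=0.8947448 rad; a=sin²(Δφ/2)+cosφ1·cosφ2·sin²(Δλ/2)=0.5990556683; c=2·atan2(√a, √(1-a))=1.770227016; dist=6371·c=11278.116 ≈ 11278.1 km; running total=36222.2 km
Leg 3 bearing: y=sinΔλ·cosφ2=0.19094930, x=cosφ1·sinφ2-sinφ1·cosφ2·cosΔλ=-0.96140016; θ=atan2(y, x)=168.7663° ≈ 168.8°

Leg 1: dist=13688.7 km, bearing=195.6°
Leg 2: dist=11255.4 km, bearing=315.3°
Leg 3: dist=11278.1 km, bearing=168.8°
Total: 36222.2 km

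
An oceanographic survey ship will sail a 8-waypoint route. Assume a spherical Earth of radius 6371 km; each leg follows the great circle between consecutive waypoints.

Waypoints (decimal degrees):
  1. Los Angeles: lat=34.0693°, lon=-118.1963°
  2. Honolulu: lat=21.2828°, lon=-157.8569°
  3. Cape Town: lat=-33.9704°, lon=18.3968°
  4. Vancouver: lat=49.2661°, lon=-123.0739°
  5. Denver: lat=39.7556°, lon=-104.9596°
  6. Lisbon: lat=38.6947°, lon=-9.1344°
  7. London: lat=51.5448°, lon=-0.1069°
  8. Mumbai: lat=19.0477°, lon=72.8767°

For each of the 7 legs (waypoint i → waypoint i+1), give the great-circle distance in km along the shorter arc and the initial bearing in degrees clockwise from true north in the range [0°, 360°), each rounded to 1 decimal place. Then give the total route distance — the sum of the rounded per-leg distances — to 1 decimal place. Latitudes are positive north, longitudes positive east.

Leg 1: dist=4125.7 km, bearing=260.3°
Leg 2: dist=18557.2 km, bearing=166.2°
Leg 3: dist=16441.4 km, bearing=310.2°
Leg 4: dist=1776.1 km, bearing=119.7°
Leg 5: dist=7804.7 km, bearing=55.6°
Leg 6: dist=1592.0 km, bearing=23.2°
Leg 7: dist=7192.6 km, bearing=90.9°
Total: 57489.7 km

Leg 1: φ1=0.5946215, φ2=0.3714549, Δφ=-0.2231665, Δλ=-0.6922081 rad; a=sin²(Δφ/2)+cosφ1·cosφ2·sin²(Δλ/2)=0.1012261752; c=2·atan2(√a, √(1-a))=0.647577294; dist=6371·c=4125.715 ≈ 4125.7 km; running total=4125.7 km
Leg 1 bearing: y=sinΔλ·cosφ2=-0.59471086, x=cosφ1·sinφ2-sinφ1·cosφ2·cosΔλ=-0.10117678; θ=atan2(y, x)=-99.6552° <0 so +360° → 260.3448° ≈ 260.3°
Leg 2: φ1=0.3714549, φ2=-0.5928953, Δφ=-0.9643503, Δλ=3.0762074 rad; a=sin²(Δφ/2)+cosφ1·cosφ2·sin²(Δλ/2)=0.9869654051; c=2·atan2(√a, √(1-a))=2.912755371; dist=6371·c=18557.164 ≈ 18557.2 km; running total=22682.9 km
Leg 2 bearing: y=sinΔλ·cosφ2=0.05418710, x=cosφ1·sinφ2-sinφ1·cosφ2·cosΔλ=-0.22027831; θ=atan2(y, x)=166.1800° ≈ 166.2°
Leg 3: φ1=-0.5928953, φ2=0.8598557, Δφ=1.4527510, Δλ=-2.4691295 rad; a=sin²(Δφ/2)+cosφ1·cosφ2·sin²(Δλ/2)=0.9233790033; c=2·atan2(√a, √(1-a))=2.580657512; dist=6371·c=16441.369 ≈ 16441.4 km; running total=39124.3 km
Leg 3 bearing: y=sinΔλ·cosφ2=-0.40648107, x=cosφ1·sinφ2-sinφ1·cosφ2·cosΔλ=0.34318219; θ=atan2(y, x)=-49.8264° <0 so +360° → 310.1736° ≈ 310.2°
Leg 4: φ1=0.8598557, φ2=0.6938661, Δφ=-0.1659895, Δλ=0.3161542 rad; a=sin²(Δφ/2)+cosφ1·cosφ2·sin²(Δλ/2)=0.0193040387; c=2·atan2(√a, √(1-a))=0.278779834; dist=6371·c=1776.106 ≈ 1776.1 km; running total=40900.4 km
Leg 4 bearing: y=sinΔλ·cosφ2=0.23902399, x=cosφ1·sinφ2-sinφ1·cosφ2·cosΔλ=-0.13635653; θ=atan2(y, x)=119.7036° ≈ 119.7°
Leg 5: φ1=0.6938661, φ2=0.6753499, Δφ=-0.0185162, Δλ=1.6724652 rad; a=sin²(Δφ/2)+cosφ1·cosφ2·sin²(Δλ/2)=0.3305466598; c=2·atan2(√a, √(1-a))=1.225041765; dist=6371·c=7804.741 ≈ 7804.7 km; running total=48705.1 km
Leg 5 bearing: y=sinΔλ·cosφ2=0.77645793, x=cosφ1·sinφ2-sinφ1·cosφ2·cosΔλ=0.53127709; θ=atan2(y, x)=55.6188° ≈ 55.6°
Leg 6: φ1=0.6753499, φ2=0.8996265, Δφ=0.2242766, Δλ=0.1575596 rad; a=sin²(Δφ/2)+cosφ1·cosφ2·sin²(Δλ/2)=0.0155285846; c=2·atan2(√a, √(1-a))=0.249877058; dist=6371·c=1591.967 ≈ 1592.0 km; running total=50297.1 km
Leg 6 bearing: y=sinΔλ·cosφ2=0.09758179, x=cosφ1·sinφ2-sinφ1·cosφ2·cosΔλ=0.22721704; θ=atan2(y, x)=23.2418° ≈ 23.2°
Leg 7: φ1=0.8996265, φ2=0.3324451, Δφ=-0.5671814, Δλ=1.2738041 rad; a=sin²(Δφ/2)+cosφ1·cosφ2·sin²(Δλ/2)=0.2862004474; c=2·atan2(√a, √(1-a))=1.128961173; dist=6371·c=7192.612 ≈ 7192.6 km; running total=57489.7 km
Leg 7 bearing: y=sinΔλ·cosφ2=0.90386526, x=cosφ1·sinφ2-sinφ1·cosφ2·cosΔλ=-0.01366030; θ=atan2(y, x)=90.8659° ≈ 90.9°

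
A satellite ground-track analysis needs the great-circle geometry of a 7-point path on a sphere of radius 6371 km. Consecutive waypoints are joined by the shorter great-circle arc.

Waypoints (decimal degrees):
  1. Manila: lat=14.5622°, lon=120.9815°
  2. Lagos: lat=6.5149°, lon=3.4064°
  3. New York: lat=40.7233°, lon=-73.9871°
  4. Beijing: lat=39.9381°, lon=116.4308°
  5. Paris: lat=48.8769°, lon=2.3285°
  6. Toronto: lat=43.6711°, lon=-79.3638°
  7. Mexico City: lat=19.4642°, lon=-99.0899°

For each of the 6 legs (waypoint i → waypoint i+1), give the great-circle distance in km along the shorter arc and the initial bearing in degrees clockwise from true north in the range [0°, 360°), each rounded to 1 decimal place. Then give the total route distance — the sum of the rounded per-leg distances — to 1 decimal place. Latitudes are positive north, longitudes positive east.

Leg 1: dist=12745.3 km, bearing=284.4°
Leg 2: dist=8474.2 km, bearing=310.4°
Leg 3: dist=10984.1 km, bearing=351.9°
Leg 4: dist=8215.0 km, bearing=321.3°
Leg 5: dist=5995.7 km, bearing=297.7°
Leg 6: dist=3258.3 km, bearing=220.6°
Total: 49672.6 km

Leg 1: φ1=0.2541583, φ2=0.1137065, Δφ=-0.1404519, Δλ=-2.0520726 rad; a=sin²(Δφ/2)+cosφ1·cosφ2·sin²(Δλ/2)=0.7083094748; c=2·atan2(√a, √(1-a))=2.000519268; dist=6371·c=12745.308 ≈ 12745.3 km; running total=12745.3 km
Leg 1 bearing: y=sinΔλ·cosφ2=-0.88068078, x=cosφ1·sinφ2-sinφ1·cosφ2·cosΔλ=0.22545515; θ=atan2(y, x)=-75.6406° <0 so +360° → 284.3594° ≈ 284.4°
Leg 2: φ1=0.1137065, φ2=0.7107557, Δφ=0.5970492, Δλ=-1.3507714 rad; a=sin²(Δφ/2)+cosφ1·cosφ2·sin²(Δλ/2)=0.3808185587; c=2·atan2(√a, √(1-a))=1.330116531; dist=6371·c=8474.172 ≈ 8474.2 km; running total=21219.5 km
Leg 2 bearing: y=sinΔλ·cosφ2=-0.73959839, x=cosφ1·sinφ2-sinφ1·cosφ2·cosΔλ=0.62942622; θ=atan2(y, x)=-49.6010° <0 so +360° → 310.3990° ≈ 310.4°
Leg 3: φ1=0.7107557, φ2=0.6970513, Δφ=-0.0137043, Δλ=3.3234193 rad; a=sin²(Δφ/2)+cosφ1·cosφ2·sin²(Δλ/2)=0.5763447081; c=2·atan2(√a, √(1-a))=1.724085357; dist=6371·c=10984.148 ≈ 10984.1 km; running total=32203.6 km
Leg 3 bearing: y=sinΔλ·cosφ2=-0.13864657, x=cosφ1·sinφ2-sinφ1·cosφ2·cosΔλ=0.97850042; θ=atan2(y, x)=-8.0647° <0 so +360° → 351.9353° ≈ 351.9°
Leg 4: φ1=0.6970513, φ2=0.8530628, Δφ=0.1560115, Δλ=-1.9914608 rad; a=sin²(Δφ/2)+cosφ1·cosφ2·sin²(Δλ/2)=0.3611696367; c=2·atan2(√a, √(1-a))=1.289438098; dist=6371·c=8215.010 ≈ 8215.0 km; running total=40418.6 km
Leg 4 bearing: y=sinΔλ·cosφ2=-0.60034109, x=cosφ1·sinφ2-sinφ1·cosφ2·cosΔλ=0.74999673; θ=atan2(y, x)=-38.6758° <0 so +360° → 321.3242° ≈ 321.3°
Leg 5: φ1=0.8530628, φ2=0.7622045, Δφ=-0.0908584, Δλ=-1.4257996 rad; a=sin²(Δφ/2)+cosφ1·cosφ2·sin²(Δλ/2)=0.2055496779; c=2·atan2(√a, √(1-a))=0.941098404; dist=6371·c=5995.738 ≈ 5995.7 km; running total=46414.3 km
Leg 5 bearing: y=sinΔλ·cosφ2=-0.71572534, x=cosφ1·sinφ2-sinφ1·cosφ2·cosΔλ=0.37541081; θ=atan2(y, x)=-62.3222° <0 so +360° → 297.6778° ≈ 297.7°
Leg 6: φ1=0.7622045, φ2=0.3397144, Δφ=-0.4224901, Δλ=-0.3442854 rad; a=sin²(Δφ/2)+cosφ1·cosφ2·sin²(Δλ/2)=0.0639749223; c=2·atan2(√a, √(1-a))=0.511420533; dist=6371·c=3258.260 ≈ 3258.3 km; running total=49672.6 km
Leg 6 bearing: y=sinΔλ·cosφ2=-0.31823455, x=cosφ1·sinφ2-sinφ1·cosφ2·cosΔλ=-0.37182697; θ=atan2(y, x)=-139.4409° <0 so +360° → 220.5591° ≈ 220.6°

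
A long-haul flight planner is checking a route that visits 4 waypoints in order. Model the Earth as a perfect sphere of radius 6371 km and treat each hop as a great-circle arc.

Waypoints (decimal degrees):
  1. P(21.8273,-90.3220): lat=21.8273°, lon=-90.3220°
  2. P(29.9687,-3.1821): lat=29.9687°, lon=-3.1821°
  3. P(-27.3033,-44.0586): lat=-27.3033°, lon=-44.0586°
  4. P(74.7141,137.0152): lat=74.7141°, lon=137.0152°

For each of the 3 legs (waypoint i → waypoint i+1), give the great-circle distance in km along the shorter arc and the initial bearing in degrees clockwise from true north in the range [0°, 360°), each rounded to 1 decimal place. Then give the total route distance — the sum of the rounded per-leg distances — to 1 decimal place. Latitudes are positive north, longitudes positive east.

Leg 1: φ1=0.3809583, φ2=0.5230525, Δφ=0.1420942, Δλ=1.5208782 rad; a=sin²(Δφ/2)+cosφ1·cosφ2·sin²(Δλ/2)=0.3870718482; c=2·atan2(√a, √(1-a))=1.342974363; dist=6371·c=8556.090 ≈ 8556.1 km; running total=8556.1 km
Leg 1 bearing: y=sinΔλ·cosφ2=0.86521931, x=cosφ1·sinφ2-sinφ1·cosφ2·cosΔλ=0.44764324; θ=atan2(y, x)=62.6441° ≈ 62.6°
Leg 2: φ1=0.5230525, φ2=-0.4765325, Δφ=-0.9995850, Δλ=-0.7134295 rad; a=sin²(Δφ/2)+cosφ1·cosφ2·sin²(Δλ/2)=0.3235410626; c=2·atan2(√a, √(1-a))=1.210108511; dist=6371·c=7709.601 ≈ 7709.6 km; running total=16265.7 km
Leg 2 bearing: y=sinΔλ·cosφ2=-0.58152115, x=cosφ1·sinφ2-sinφ1·cosφ2·cosΔλ=-0.73299531; θ=atan2(y, x)=-141.5733° <0 so +360° → 218.4267° ≈ 218.4°
Leg 3: φ1=-0.4765325, φ2=1.3040070, Δφ=1.7805395, Δλ=3.1603340 rad; a=sin²(Δφ/2)+cosφ1·cosφ2·sin²(Δλ/2)=0.8383480333; c=2·atan2(√a, √(1-a))=2.314062214; dist=6371·c=14742.890 ≈ 14742.9 km; running total=31008.6 km
Leg 3 bearing: y=sinΔλ·cosφ2=-0.00494060, x=cosφ1·sinφ2-sinφ1·cosφ2·cosΔλ=0.73624590; θ=atan2(y, x)=-0.3845° <0 so +360° → 359.6155° ≈ 359.6°

Leg 1: dist=8556.1 km, bearing=62.6°
Leg 2: dist=7709.6 km, bearing=218.4°
Leg 3: dist=14742.9 km, bearing=359.6°
Total: 31008.6 km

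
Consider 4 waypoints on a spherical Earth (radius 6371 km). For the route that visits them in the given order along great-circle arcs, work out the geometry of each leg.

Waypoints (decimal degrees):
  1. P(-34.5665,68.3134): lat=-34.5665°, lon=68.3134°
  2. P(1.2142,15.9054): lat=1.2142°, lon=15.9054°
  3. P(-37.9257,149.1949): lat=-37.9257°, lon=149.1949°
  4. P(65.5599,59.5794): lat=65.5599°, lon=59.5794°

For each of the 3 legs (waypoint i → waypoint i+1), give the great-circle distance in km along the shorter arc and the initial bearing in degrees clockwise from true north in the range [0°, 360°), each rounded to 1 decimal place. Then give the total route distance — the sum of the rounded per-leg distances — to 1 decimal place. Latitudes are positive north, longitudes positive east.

Leg 1: dist=6743.5 km, bearing=294.6°
Leg 2: dist=13746.6 km, bearing=136.4°
Leg 3: dist=13774.2 km, bearing=330.1°
Total: 34264.3 km

Leg 1: φ1=-0.6032992, φ2=0.0211918, Δφ=0.6244910, Δλ=-0.9146922 rad; a=sin²(Δφ/2)+cosφ1·cosφ2·sin²(Δλ/2)=0.2548956280; c=2·atan2(√a, √(1-a))=1.058467096; dist=6371·c=6743.494 ≈ 6743.5 km; running total=6743.5 km
Leg 1 bearing: y=sinΔλ·cosφ2=-0.79219691, x=cosφ1·sinφ2-sinφ1·cosφ2·cosΔλ=0.36348238; θ=atan2(y, x)=-65.3530° <0 so +360° → 294.6470° ≈ 294.6°
Leg 2: φ1=0.0211918, φ2=-0.6619283, Δφ=-0.6831201, Δλ=2.3263406 rad; a=sin²(Δφ/2)+cosφ1·cosφ2·sin²(Δλ/2)=0.7768884952; c=2·atan2(√a, √(1-a))=2.157689785; dist=6371·c=13746.642 ≈ 13746.6 km; running total=20490.1 km
Leg 2 bearing: y=sinΔλ·cosφ2=0.57417244, x=cosφ1·sinφ2-sinφ1·cosφ2·cosΔλ=-0.60303984; θ=atan2(y, x)=136.4047° ≈ 136.4°
Leg 3: φ1=-0.6619283, φ2=1.1442361, Δφ=1.8061644, Δλ=-1.5640855 rad; a=sin²(Δφ/2)+cosφ1·cosφ2·sin²(Δλ/2)=0.7786868944; c=2·atan2(√a, √(1-a))=2.162015643; dist=6371·c=13774.202 ≈ 13774.2 km; running total=34264.3 km
Leg 3 bearing: y=sinΔλ·cosφ2=-0.41373238, x=cosφ1·sinφ2-sinφ1·cosφ2·cosΔλ=0.71983330; θ=atan2(y, x)=-29.8886° <0 so +360° → 330.1114° ≈ 330.1°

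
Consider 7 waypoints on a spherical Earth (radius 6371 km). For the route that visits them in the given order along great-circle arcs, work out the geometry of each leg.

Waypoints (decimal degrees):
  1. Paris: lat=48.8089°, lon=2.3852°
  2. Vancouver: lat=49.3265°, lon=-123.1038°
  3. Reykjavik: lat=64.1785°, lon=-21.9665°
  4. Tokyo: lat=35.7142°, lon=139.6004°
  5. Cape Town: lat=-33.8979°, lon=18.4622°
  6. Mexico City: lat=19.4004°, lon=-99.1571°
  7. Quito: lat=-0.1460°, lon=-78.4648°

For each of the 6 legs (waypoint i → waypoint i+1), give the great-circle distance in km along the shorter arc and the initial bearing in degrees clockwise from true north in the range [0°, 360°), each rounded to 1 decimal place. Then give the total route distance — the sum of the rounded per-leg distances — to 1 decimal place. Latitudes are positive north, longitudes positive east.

Leg 1: dist=7921.9 km, bearing=325.9°
Leg 2: dist=5682.8 km, bearing=33.3°
Leg 3: dist=8790.0 km, bearing=15.2°
Leg 4: dist=14720.1 km, bearing=254.1°
Leg 5: dist=13704.1 km, bearing=272.2°
Leg 6: dist=3132.7 km, bearing=131.5°
Total: 53951.6 km

Leg 1: φ1=0.8518760, φ2=0.8609098, Δφ=0.0090338, Δλ=-2.1901962 rad; a=sin²(Δφ/2)+cosφ1·cosφ2·sin²(Δλ/2)=0.3392240104; c=2·atan2(√a, √(1-a))=1.243428270; dist=6371·c=7921.882 ≈ 7921.9 km; running total=7921.9 km
Leg 1 bearing: y=sinΔλ·cosφ2=-0.53067056, x=cosφ1·sinφ2-sinφ1·cosφ2·cosΔλ=0.78421495; θ=atan2(y, x)=-34.0858° <0 so +360° → 325.9142° ≈ 325.9°
Leg 2: φ1=0.8609098, φ2=1.1201261, Δφ=0.2592163, Δλ=1.7651789 rad; a=sin²(Δφ/2)+cosφ1·cosφ2·sin²(Δλ/2)=0.1860622742; c=2·atan2(√a, √(1-a))=0.891975812; dist=6371·c=5682.778 ≈ 5682.8 km; running total=13604.7 km
Leg 2 bearing: y=sinΔλ·cosφ2=0.42736589, x=cosφ1·sinφ2-sinφ1·cosφ2·cosΔλ=0.65048506; θ=atan2(y, x)=33.3047° ≈ 33.3°
Leg 3: φ1=1.1201261, φ2=0.6233304, Δφ=-0.4967958, Δλ=2.8198744 rad; a=sin²(Δφ/2)+cosφ1·cosφ2·sin²(Δλ/2)=0.4050257981; c=2·atan2(√a, √(1-a))=1.379686734; dist=6371·c=8789.984 ≈ 8790.0 km; running total=22394.7 km
Leg 3 bearing: y=sinΔλ·cosφ2=0.25673276, x=cosφ1·sinφ2-sinφ1·cosφ2·cosΔλ=0.94763278; θ=atan2(y, x)=15.1587° ≈ 15.2°
Leg 4: φ1=0.6233304, φ2=-0.5916300, Δφ=-1.2149603, Δλ=-2.1142604 rad; a=sin²(Δφ/2)+cosφ1·cosφ2·sin²(Δλ/2)=0.8370283648; c=2·atan2(√a, √(1-a))=2.310483315; dist=6371·c=14720.089 ≈ 14720.1 km; running total=37114.8 km
Leg 4 bearing: y=sinΔλ·cosφ2=-0.71044370, x=cosφ1·sinφ2-sinφ1·cosφ2·cosΔλ=-0.20228020; θ=atan2(y, x)=-105.8929° <0 so +360° → 254.1071° ≈ 254.1°
Leg 5: φ1=-0.5916300, φ2=0.3386009, Δφ=0.9302308, Δλ=-2.0528440 rad; a=sin²(Δφ/2)+cosφ1·cosφ2·sin²(Δλ/2)=0.7741023533; c=2·atan2(√a, √(1-a))=2.151012454; dist=6371·c=13704.100 ≈ 13704.1 km; running total=50818.9 km
Leg 5 bearing: y=sinΔλ·cosφ2=-0.83573799, x=cosφ1·sinφ2-sinφ1·cosφ2·cosΔλ=0.03183718; θ=atan2(y, x)=-87.8184° <0 so +360° → 272.1816° ≈ 272.2°
Leg 6: φ1=0.3386009, φ2=-0.0025482, Δφ=-0.3411490, Δλ=0.3611488 rad; a=sin²(Δφ/2)+cosφ1·cosφ2·sin²(Δλ/2)=0.0592373264; c=2·atan2(√a, √(1-a))=0.491713075; dist=6371·c=3132.704 ≈ 3132.7 km; running total=53951.6 km
Leg 6 bearing: y=sinΔλ·cosφ2=0.35334798, x=cosφ1·sinφ2-sinφ1·cosφ2·cosΔλ=-0.31314257; θ=atan2(y, x)=131.5479° ≈ 131.5°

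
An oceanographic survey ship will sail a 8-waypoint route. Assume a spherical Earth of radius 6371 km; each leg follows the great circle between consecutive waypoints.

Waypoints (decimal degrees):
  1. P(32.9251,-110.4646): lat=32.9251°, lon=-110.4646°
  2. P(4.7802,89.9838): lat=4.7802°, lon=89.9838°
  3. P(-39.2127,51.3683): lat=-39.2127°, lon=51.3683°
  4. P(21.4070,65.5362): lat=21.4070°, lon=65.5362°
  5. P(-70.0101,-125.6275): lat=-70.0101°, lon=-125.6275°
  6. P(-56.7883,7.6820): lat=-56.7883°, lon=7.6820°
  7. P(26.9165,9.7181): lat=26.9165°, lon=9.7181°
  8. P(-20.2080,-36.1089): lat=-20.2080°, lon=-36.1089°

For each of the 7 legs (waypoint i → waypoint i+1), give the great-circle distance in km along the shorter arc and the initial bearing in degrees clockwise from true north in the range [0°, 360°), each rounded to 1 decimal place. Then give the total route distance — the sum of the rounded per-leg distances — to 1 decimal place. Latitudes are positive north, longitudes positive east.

Leg 1: φ1=0.5746514, φ2=0.0834302, Δφ=-0.4912212, Δλ=3.4984846 rad; a=sin²(Δφ/2)+cosφ1·cosφ2·sin²(Δλ/2)=0.8692295686; c=2·atan2(√a, √(1-a))=2.401578681; dist=6371·c=15300.458 ≈ 15300.5 km; running total=15300.5 km
Leg 1 bearing: y=sinΔλ·cosφ2=-0.34814850, x=cosφ1·sinφ2-sinφ1·cosφ2·cosΔλ=0.57746924; θ=atan2(y, x)=-31.0852° <0 so +360° → 328.9148° ≈ 328.9°
Leg 2: φ1=0.0834302, φ2=-0.6843907, Δφ=-0.7678210, Δλ=-0.6739676 rad; a=sin²(Δφ/2)+cosφ1·cosφ2·sin²(Δλ/2)=0.2246972769; c=2·atan2(√a, √(1-a))=0.987706973; dist=6371·c=6292.681 ≈ 6292.7 km; running total=21593.2 km
Leg 2 bearing: y=sinΔλ·cosφ2=-0.48354843, x=cosφ1·sinφ2-sinφ1·cosφ2·cosΔλ=-0.68045173; θ=atan2(y, x)=-144.6013° <0 so +360° → 215.3987° ≈ 215.4°
Leg 3: φ1=-0.6843907, φ2=0.3736226, Δφ=1.0580134, Δλ=0.2472765 rad; a=sin²(Δφ/2)+cosφ1·cosφ2·sin²(Δλ/2)=0.2656687208; c=2·atan2(√a, √(1-a))=1.083020167; dist=6371·c=6899.921 ≈ 6899.9 km; running total=28493.1 km
Leg 3 bearing: y=sinΔλ·cosφ2=0.22787823, x=cosφ1·sinφ2-sinφ1·cosφ2·cosΔλ=0.85347930; θ=atan2(y, x)=14.9492° ≈ 14.9°
Leg 4: φ1=0.3736226, φ2=-1.2219068, Δφ=-1.5955294, Δλ=-3.3364360 rad; a=sin²(Δφ/2)+cosφ1·cosφ2·sin²(Δλ/2)=0.8276244864; c=2·atan2(√a, √(1-a))=2.285308485; dist=6371·c=14559.700 ≈ 14559.7 km; running total=43052.8 km
Leg 4 bearing: y=sinΔλ·cosφ2=0.06618741, x=cosφ1·sinφ2-sinφ1·cosφ2·cosΔλ=-0.75250781; θ=atan2(y, x)=174.9734° ≈ 175.0°
Leg 5: φ1=-1.2219068, φ2=-0.9911428, Δφ=0.2307639, Δλ=2.3266897 rad; a=sin²(Δφ/2)+cosφ1·cosφ2·sin²(Δλ/2)=0.1710961505; c=2·atan2(√a, √(1-a))=0.852891983; dist=6371·c=5433.775 ≈ 5433.8 km; running total=48486.6 km
Leg 5 bearing: y=sinΔλ·cosφ2=0.39856365, x=cosφ1·sinφ2-sinφ1·cosφ2·cosΔλ=-0.63909001; θ=atan2(y, x)=148.0506° ≈ 148.1°
Leg 6: φ1=-0.9911428, φ2=0.4697815, Δφ=1.4609244, Δλ=0.0355366 rad; a=sin²(Δφ/2)+cosφ1·cosφ2·sin²(Δλ/2)=0.4453286567; c=2·atan2(√a, √(1-a))=1.461234579; dist=6371·c=9309.526 ≈ 9309.5 km; running total=57796.1 km
Leg 6 bearing: y=sinΔλ·cosφ2=0.03168020, x=cosφ1·sinφ2-sinφ1·cosφ2·cosΔλ=0.99349914; θ=atan2(y, x)=1.8264° ≈ 1.8°
Leg 7: φ1=0.4697815, φ2=-0.3526961, Δφ=-0.8224777, Δλ=-0.7998320 rad; a=sin²(Δφ/2)+cosφ1·cosφ2·sin²(Δλ/2)=0.2866407567; c=2·atan2(√a, √(1-a))=1.129935118; dist=6371·c=7198.817 ≈ 7198.8 km; running total=64994.9 km
Leg 7 bearing: y=sinΔλ·cosφ2=-0.67308927, x=cosφ1·sinφ2-sinφ1·cosφ2·cosΔλ=-0.60403822; θ=atan2(y, x)=-131.9052° <0 so +360° → 228.0948° ≈ 228.1°

Leg 1: dist=15300.5 km, bearing=328.9°
Leg 2: dist=6292.7 km, bearing=215.4°
Leg 3: dist=6899.9 km, bearing=14.9°
Leg 4: dist=14559.7 km, bearing=175.0°
Leg 5: dist=5433.8 km, bearing=148.1°
Leg 6: dist=9309.5 km, bearing=1.8°
Leg 7: dist=7198.8 km, bearing=228.1°
Total: 64994.9 km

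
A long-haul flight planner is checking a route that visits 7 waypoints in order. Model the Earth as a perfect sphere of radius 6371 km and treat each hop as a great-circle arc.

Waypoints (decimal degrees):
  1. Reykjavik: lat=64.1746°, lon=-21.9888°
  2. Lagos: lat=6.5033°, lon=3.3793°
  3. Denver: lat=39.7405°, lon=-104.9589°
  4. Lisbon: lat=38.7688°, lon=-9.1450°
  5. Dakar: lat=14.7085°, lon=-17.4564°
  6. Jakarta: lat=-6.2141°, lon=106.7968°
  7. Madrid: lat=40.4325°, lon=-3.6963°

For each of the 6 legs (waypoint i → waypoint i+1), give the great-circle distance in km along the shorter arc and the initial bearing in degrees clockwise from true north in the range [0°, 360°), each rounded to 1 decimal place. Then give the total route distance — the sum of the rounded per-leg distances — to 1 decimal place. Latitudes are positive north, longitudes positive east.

Leg 1: dist=6722.8 km, bearing=150.7°
Leg 2: dist=11082.7 km, bearing=312.2°
Leg 3: dist=7800.1 km, bearing=55.6°
Leg 4: dist=2796.6 km, bearing=199.2°
Leg 5: dist=13861.4 km, bearing=87.4°
Leg 6: dist=12184.7 km, bearing=310.8°
Total: 54448.3 km

Leg 1: φ1=1.1200581, φ2=0.1135040, Δφ=-1.0065541, Δλ=0.4427569 rad; a=sin²(Δφ/2)+cosφ1·cosφ2·sin²(Δλ/2)=0.2534800565; c=2·atan2(√a, √(1-a))=1.055215923; dist=6371·c=6722.781 ≈ 6722.8 km; running total=6722.8 km
Leg 1 bearing: y=sinΔλ·cosφ2=0.42567531, x=cosφ1·sinφ2-sinφ1·cosφ2·cosΔλ=-0.75875701; θ=atan2(y, x)=150.7068° ≈ 150.7°
Leg 2: φ1=0.1135040, φ2=0.6936026, Δφ=0.5800986, Δλ=-1.8908583 rad; a=sin²(Δφ/2)+cosφ1·cosφ2·sin²(Δλ/2)=0.5839825326; c=2·atan2(√a, √(1-a))=1.739561369; dist=6371·c=11082.745 ≈ 11082.7 km; running total=17805.5 km
Leg 2 bearing: y=sinΔλ·cosφ2=-0.72989754, x=cosφ1·sinφ2-sinφ1·cosφ2·cosΔλ=0.66259891; θ=atan2(y, x)=-47.7669° <0 so +360° → 312.2331° ≈ 312.2°
Leg 3: φ1=0.6936026, φ2=0.6766432, Δφ=-0.0169594, Δλ=1.6722680 rad; a=sin²(Δφ/2)+cosφ1·cosφ2·sin²(Δλ/2)=0.3302037896; c=2·atan2(√a, √(1-a))=1.224312794; dist=6371·c=7800.097 ≈ 7800.1 km; running total=25605.6 km
Leg 3 bearing: y=sinΔλ·cosφ2=0.77566852, x=cosφ1·sinφ2-sinφ1·cosφ2·cosΔλ=0.53199186; θ=atan2(y, x)=55.5557° ≈ 55.6°
Leg 4: φ1=0.6766432, φ2=0.2567118, Δφ=-0.4199315, Δλ=-0.1450613 rad; a=sin²(Δφ/2)+cosφ1·cosφ2·sin²(Δλ/2)=0.0474018466; c=2·atan2(√a, √(1-a))=0.438954927; dist=6371·c=2796.582 ≈ 2796.6 km; running total=28402.2 km
Leg 4 bearing: y=sinΔλ·cosφ2=-0.13981609, x=cosφ1·sinφ2-sinφ1·cosφ2·cosΔλ=-0.40133665; θ=atan2(y, x)=-160.7929° <0 so +360° → 199.2071° ≈ 199.2°
Leg 5: φ1=0.2567118, φ2=-0.1084565, Δφ=-0.3651683, Δλ=2.1686274 rad; a=sin²(Δφ/2)+cosφ1·cosφ2·sin²(Δλ/2)=0.7843455430; c=2·atan2(√a, √(1-a))=2.175710019; dist=6371·c=13861.449 ≈ 13861.4 km; running total=42263.6 km
Leg 5 bearing: y=sinΔλ·cosφ2=0.82170175, x=cosφ1·sinφ2-sinφ1·cosφ2·cosΔλ=0.03737216; θ=atan2(y, x)=87.3959° ≈ 87.4°
Leg 6: φ1=-0.1084565, φ2=0.7056802, Δφ=0.8141368, Δλ=-1.9284684 rad; a=sin²(Δφ/2)+cosφ1·cosφ2·sin²(Δλ/2)=0.6675588855; c=2·atan2(√a, √(1-a))=1.912526553; dist=6371·c=12184.707 ≈ 12184.7 km; running total=54448.3 km
Leg 6 bearing: y=sinΔλ·cosφ2=-0.71299938, x=cosφ1·sinφ2-sinφ1·cosφ2·cosΔλ=0.61589606; θ=atan2(y, x)=-49.1792° <0 so +360° → 310.8208° ≈ 310.8°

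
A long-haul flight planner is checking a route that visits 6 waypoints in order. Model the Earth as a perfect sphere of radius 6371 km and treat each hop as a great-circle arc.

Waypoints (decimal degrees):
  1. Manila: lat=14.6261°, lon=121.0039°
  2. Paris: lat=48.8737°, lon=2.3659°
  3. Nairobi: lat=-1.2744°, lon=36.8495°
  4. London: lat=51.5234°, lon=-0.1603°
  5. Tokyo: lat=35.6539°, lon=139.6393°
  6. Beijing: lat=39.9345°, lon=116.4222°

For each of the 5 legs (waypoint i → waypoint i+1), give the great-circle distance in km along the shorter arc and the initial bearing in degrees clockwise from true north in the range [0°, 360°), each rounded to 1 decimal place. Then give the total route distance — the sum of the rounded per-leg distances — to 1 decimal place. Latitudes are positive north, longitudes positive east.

Leg 1: φ1=0.2552736, φ2=0.8530070, Δφ=0.5977334, Δλ=-2.0706237 rad; a=sin²(Δφ/2)+cosφ1·cosφ2·sin²(Δλ/2)=0.5574036158; c=2·atan2(√a, √(1-a))=1.685857273; dist=6371·c=10740.597 ≈ 10740.6 km; running total=10740.6 km
Leg 1 bearing: y=sinΔλ·cosφ2=-0.57725897, x=cosφ1·sinφ2-sinφ1·cosφ2·cosΔλ=0.80844999; θ=atan2(y, x)=-35.5280° <0 so +360° → 324.4720° ≈ 324.5°
Leg 2: φ1=0.8530070, φ2=-0.0222425, Δφ=-0.8752495, Δλ=0.6018524 rad; a=sin²(Δφ/2)+cosφ1·cosφ2·sin²(Δλ/2)=0.2373676739; c=2·atan2(√a, √(1-a))=1.017770232; dist=6371·c=6484.214 ≈ 6484.2 km; running total=17224.8 km
Leg 2 bearing: y=sinΔλ·cosφ2=0.56603028, x=cosφ1·sinφ2-sinφ1·cosφ2·cosΔλ=-0.63537923; θ=atan2(y, x)=138.3036° ≈ 138.3°
Leg 3: φ1=-0.0222425, φ2=0.8992530, Δφ=0.9214954, Δλ=-0.6459429 rad; a=sin²(Δφ/2)+cosφ1·cosφ2·sin²(Δλ/2)=0.2603456597; c=2·atan2(√a, √(1-a))=1.070929481; dist=6371·c=6822.892 ≈ 6822.9 km; running total=24047.7 km
Leg 3 bearing: y=sinΔλ·cosφ2=-0.37453126, x=cosφ1·sinφ2-sinφ1·cosφ2·cosΔλ=0.79371879; θ=atan2(y, x)=-25.2612° <0 so +360° → 334.7388° ≈ 334.7°
Leg 4: φ1=0.8992530, φ2=0.6222779, Δφ=-0.2769750, Δλ=2.4399633 rad; a=sin²(Δφ/2)+cosφ1·cosφ2·sin²(Δλ/2)=0.4649132248; c=2·atan2(√a, √(1-a))=1.500565055; dist=6371·c=9560.100 ≈ 9560.1 km; running total=33607.8 km
Leg 4 bearing: y=sinΔλ·cosφ2=0.52447277, x=cosφ1·sinφ2-sinφ1·cosφ2·cosΔλ=0.84853049; θ=atan2(y, x)=31.7200° ≈ 31.7°
Leg 5: φ1=0.6222779, φ2=0.6969885, Δφ=0.0747106, Δλ=-0.4052148 rad; a=sin²(Δφ/2)+cosφ1·cosφ2·sin²(Δλ/2)=0.0266226991; c=2·atan2(√a, √(1-a))=0.327794864; dist=6371·c=2088.381 ≈ 2088.4 km; running total=35696.2 km
Leg 5 bearing: y=sinΔλ·cosφ2=-0.30227662, x=cosφ1·sinφ2-sinφ1·cosφ2·cosΔλ=0.11083577; θ=atan2(y, x)=-69.8635° <0 so +360° → 290.1365° ≈ 290.1°

Leg 1: dist=10740.6 km, bearing=324.5°
Leg 2: dist=6484.2 km, bearing=138.3°
Leg 3: dist=6822.9 km, bearing=334.7°
Leg 4: dist=9560.1 km, bearing=31.7°
Leg 5: dist=2088.4 km, bearing=290.1°
Total: 35696.2 km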